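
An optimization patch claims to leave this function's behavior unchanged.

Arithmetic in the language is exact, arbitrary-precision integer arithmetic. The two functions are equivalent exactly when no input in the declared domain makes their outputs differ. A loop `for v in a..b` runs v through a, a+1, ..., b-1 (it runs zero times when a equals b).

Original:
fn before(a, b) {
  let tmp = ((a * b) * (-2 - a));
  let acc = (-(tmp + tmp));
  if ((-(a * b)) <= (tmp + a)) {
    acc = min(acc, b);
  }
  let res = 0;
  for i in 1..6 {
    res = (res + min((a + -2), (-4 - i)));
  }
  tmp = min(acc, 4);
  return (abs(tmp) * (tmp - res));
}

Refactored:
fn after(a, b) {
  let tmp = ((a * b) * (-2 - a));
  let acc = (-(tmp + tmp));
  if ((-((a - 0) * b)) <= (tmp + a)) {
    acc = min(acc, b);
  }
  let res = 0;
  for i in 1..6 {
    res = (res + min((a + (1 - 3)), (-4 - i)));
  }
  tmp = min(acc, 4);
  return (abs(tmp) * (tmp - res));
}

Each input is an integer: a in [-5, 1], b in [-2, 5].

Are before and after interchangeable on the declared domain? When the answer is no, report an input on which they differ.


Behavior is preserved: although arithmetic usage differs; constant usage differs, the outputs never diverge.
Tracing a=-1, b=1: before: tmp := 1 | acc := -2 | ((-(a * b)) <= (tmp + a)): false | res := 0 | iter i=1: | res := -5 | iter i=2: | res := -11 | iter i=3: | res := -18 | iter i=4: | res := -26 | iter i=5: | res := -35 | tmp := -2 | result 66 | after: tmp := 1 | acc := -2 | ((-((a - 0) * b)) <= (tmp + a)): false | res := 0 | iter i=1: | res := -5 | iter i=2: | res := -11 | iter i=3: | res := -18 | iter i=4: | res := -26 | iter i=5: | res := -35 | tmp := -2 | result 66 — matching result 66.
Every one of the 56 inputs gives matching results.
verdict: equivalent


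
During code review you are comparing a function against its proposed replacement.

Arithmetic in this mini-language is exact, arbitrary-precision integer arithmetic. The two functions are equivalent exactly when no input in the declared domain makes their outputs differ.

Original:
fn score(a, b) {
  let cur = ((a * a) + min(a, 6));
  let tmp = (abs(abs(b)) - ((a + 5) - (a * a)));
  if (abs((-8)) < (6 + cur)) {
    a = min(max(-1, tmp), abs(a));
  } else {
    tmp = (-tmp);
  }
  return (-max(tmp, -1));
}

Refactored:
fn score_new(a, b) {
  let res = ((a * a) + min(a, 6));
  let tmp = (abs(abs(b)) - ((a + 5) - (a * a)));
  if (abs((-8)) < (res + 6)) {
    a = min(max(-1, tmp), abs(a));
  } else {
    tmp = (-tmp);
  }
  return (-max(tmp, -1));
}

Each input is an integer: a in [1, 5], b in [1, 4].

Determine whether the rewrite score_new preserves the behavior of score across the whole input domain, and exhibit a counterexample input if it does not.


Changes here: local variable names differ; the full 20-point sweep finds no disagreement.
verdict: equivalent


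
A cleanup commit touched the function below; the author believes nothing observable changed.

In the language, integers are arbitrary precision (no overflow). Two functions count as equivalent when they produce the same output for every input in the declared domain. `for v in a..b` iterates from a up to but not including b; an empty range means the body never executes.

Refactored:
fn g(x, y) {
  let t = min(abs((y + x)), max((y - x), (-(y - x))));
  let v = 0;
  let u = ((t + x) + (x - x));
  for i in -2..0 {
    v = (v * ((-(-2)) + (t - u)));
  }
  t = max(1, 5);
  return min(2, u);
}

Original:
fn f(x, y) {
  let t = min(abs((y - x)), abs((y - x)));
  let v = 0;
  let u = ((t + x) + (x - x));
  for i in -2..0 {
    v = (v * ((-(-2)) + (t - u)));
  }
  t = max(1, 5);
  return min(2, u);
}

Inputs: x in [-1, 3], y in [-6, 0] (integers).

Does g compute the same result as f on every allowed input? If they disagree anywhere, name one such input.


Evaluate both at x=1, y=-1.
f: t becomes 2; next v becomes 0; next u becomes 3; next at i=-2:; next v becomes 0; next at i=-1:; next v becomes 0; next t becomes 5; next final value 2
g: t becomes 0; next v becomes 0; next u becomes 1; next at i=-2:; next v becomes 0; next at i=-1:; next v becomes 0; next t becomes 5; next final value 1
2 against 1: the behavior changed.
verdict: not equivalent; witness: x=1, y=-1


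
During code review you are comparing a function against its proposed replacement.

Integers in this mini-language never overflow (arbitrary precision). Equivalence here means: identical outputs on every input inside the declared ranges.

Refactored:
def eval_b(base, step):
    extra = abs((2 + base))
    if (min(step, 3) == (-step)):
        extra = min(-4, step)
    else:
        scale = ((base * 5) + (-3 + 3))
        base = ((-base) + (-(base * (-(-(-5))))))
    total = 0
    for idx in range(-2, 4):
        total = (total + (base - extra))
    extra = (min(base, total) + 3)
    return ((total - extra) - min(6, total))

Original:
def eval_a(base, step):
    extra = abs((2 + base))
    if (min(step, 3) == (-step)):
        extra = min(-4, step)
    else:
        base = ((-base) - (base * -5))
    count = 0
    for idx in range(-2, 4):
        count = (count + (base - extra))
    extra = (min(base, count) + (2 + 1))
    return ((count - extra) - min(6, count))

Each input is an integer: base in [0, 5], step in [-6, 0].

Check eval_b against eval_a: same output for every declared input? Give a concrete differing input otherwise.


Side by side, the visible changes include: constant usage differs, plus arithmetic usage differs, plus local variable names differ, plus statement counts differ.
One worked example (base=2, step=-1) — eval_a: extra = 4; (min(step, 3) == (-step)) -> false; base = 8; count = 0; [idx=-2]; count = 4; [idx=-1]; count = 8; [idx=0]; count = 12; [idx=1]; count = 16; [idx=2]; count = 20; [idx=3]; count = 24; extra = 11; return 7; eval_b: extra = 4; (min(step, 3) == (-step)) -> false; scale = 10; base = 8; total = 0; [idx=-2]; total = 4; [idx=-1]; total = 8; [idx=0]; total = 12; [idx=1]; total = 16; [idx=2]; total = 20; [idx=3]; total = 24; extra = 11; return 7; agreement on 7.
An exhaustive pass over the 42 declared inputs shows identical outputs.
verdict: equivalent


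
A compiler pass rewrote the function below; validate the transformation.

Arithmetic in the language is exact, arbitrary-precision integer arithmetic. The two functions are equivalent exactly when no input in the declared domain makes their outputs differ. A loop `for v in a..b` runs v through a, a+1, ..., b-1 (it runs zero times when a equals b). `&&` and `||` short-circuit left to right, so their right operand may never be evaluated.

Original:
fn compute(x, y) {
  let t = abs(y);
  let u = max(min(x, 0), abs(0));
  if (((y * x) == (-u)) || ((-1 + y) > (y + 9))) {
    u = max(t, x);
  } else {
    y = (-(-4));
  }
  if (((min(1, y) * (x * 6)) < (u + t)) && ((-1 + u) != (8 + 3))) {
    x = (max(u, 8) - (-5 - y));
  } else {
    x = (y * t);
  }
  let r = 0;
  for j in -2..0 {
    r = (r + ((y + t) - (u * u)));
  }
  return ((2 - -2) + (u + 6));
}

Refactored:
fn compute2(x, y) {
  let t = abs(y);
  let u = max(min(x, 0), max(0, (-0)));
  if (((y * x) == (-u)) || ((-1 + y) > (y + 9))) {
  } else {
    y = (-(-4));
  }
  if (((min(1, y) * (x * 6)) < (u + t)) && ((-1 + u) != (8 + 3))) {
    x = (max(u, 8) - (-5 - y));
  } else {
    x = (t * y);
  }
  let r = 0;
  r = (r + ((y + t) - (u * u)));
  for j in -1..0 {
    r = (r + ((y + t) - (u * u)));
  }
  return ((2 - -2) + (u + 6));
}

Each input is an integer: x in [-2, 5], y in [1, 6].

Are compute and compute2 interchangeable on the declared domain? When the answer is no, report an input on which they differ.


Run the pair on x=0, y=1.
compute: t=1, then u=0, then (((y * x) == (-u)) || ((-1 + y) > (y + 9))) is true, then u=1, then (((min(1, y) * (x * 6)) < (u + t)) && ((-1 + u) != (8 + 3))) is true, then x=14, then r=0, then (j=-2), then r=1, then (j=-1), then r=2, then returns 11
compute2: t=1, then u=0, then (((y * x) == (-u)) || ((-1 + y) > (y + 9))) is true, then (((min(1, y) * (x * 6)) < (u + t)) && ((-1 + u) != (8 + 3))) is true, then x=14, then r=0, then r=2, then (j=-1), then r=4, then returns 10
11 vs 10 — the two versions disagree here.
verdict: not equivalent; witness: x=0, y=1


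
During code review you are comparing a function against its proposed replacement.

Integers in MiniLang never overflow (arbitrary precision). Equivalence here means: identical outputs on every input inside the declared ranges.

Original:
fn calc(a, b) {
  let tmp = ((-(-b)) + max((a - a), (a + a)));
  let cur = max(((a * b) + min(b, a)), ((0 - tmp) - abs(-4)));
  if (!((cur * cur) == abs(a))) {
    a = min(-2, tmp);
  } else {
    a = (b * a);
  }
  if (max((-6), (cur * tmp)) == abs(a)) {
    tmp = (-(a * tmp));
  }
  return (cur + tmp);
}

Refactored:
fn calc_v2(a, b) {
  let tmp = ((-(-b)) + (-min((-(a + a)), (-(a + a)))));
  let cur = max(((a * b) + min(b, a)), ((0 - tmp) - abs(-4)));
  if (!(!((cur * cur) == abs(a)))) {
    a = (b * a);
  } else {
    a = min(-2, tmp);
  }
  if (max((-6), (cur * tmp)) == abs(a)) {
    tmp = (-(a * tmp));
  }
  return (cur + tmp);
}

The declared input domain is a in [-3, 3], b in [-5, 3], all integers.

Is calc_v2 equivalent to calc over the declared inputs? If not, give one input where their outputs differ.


Take a=-3, b=-5.
calc: tmp becomes -5; next cur becomes 10; next (!((cur * cur) == abs(a))) evaluates to true; next a becomes -5; next (max((-6), (cur * tmp)) == abs(a)) evaluates to false; next final value 5
calc_v2: tmp becomes -11; next cur becomes 10; next (!(!((cur * cur) == abs(a)))) evaluates to false; next a becomes -11; next (max((-6), (cur * tmp)) == abs(a)) evaluates to false; next final value -1
5 and -1 differ, so these are not the same function on this domain.
verdict: not equivalent; witness: a=-3, b=-5


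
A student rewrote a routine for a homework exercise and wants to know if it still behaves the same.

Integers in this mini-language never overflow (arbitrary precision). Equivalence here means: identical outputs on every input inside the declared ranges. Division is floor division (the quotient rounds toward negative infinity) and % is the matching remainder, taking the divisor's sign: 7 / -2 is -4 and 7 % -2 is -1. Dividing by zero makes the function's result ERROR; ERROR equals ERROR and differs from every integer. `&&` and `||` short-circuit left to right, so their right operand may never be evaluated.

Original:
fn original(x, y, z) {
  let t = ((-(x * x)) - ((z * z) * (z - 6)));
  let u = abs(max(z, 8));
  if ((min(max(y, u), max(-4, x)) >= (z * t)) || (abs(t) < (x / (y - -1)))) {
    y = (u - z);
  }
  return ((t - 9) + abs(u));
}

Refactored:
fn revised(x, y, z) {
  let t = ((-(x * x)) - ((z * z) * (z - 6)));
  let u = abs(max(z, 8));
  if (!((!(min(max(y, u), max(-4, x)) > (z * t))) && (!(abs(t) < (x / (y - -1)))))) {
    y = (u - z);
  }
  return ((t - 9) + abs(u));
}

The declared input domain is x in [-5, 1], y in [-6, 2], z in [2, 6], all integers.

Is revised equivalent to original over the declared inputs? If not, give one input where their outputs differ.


Evaluate both at x=0, y=-1, z=6.
original: t = 0; u = 8; ((min(max(y, u), max(-4, x)) >= (z * t)) || (abs(t) < (x / (y - -1)))) -> true; y = 2; return -1
revised: t = 0; u = 8; division by zero -> ERROR
-1 against ERROR: the behavior changed.
verdict: not equivalent; witness: x=0, y=-1, z=6


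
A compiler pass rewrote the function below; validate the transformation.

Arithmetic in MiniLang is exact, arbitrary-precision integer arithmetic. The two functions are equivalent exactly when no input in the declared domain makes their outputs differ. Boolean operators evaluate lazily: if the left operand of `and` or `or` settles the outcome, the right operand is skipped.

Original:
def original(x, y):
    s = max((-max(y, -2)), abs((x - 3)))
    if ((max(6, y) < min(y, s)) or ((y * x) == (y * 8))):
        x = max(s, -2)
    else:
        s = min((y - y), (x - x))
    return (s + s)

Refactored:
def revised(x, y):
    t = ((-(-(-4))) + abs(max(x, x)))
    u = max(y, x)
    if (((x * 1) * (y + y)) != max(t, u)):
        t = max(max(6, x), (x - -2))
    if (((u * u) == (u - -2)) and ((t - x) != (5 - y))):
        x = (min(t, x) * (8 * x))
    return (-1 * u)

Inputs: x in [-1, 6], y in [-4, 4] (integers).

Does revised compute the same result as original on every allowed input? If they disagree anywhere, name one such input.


There is a counterexample at x=-1, y=-4: 0 on one side, 1 on the other.
original: s=4, then ((max(6, y) < min(y, s)) or ((y * x) == (y * 8))) is false, then s=0, then returns 0
revised: t=-3, then u=-1, then (((x * 1) * (y + y)) != max(t, u)) is true, then t=6, then (((u * u) == (u - -2)) and ((t - x) != (5 - y))) is true, then x=8, then returns 1
verdict: not equivalent; witness: x=-1, y=-4


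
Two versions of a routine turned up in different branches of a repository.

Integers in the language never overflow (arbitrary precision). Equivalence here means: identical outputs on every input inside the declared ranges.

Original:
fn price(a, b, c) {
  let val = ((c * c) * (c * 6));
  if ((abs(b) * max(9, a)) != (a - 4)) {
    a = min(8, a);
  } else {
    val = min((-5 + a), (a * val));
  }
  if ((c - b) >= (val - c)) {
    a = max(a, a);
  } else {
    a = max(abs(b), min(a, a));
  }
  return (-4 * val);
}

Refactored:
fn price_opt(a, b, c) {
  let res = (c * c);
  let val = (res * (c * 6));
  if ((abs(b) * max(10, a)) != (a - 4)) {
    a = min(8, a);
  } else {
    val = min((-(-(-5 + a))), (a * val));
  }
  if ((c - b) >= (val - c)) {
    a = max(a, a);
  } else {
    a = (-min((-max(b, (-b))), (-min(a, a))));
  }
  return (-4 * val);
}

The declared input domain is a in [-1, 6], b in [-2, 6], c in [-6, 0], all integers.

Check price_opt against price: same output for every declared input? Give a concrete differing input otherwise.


Equivalent. The edit looks behavioral (`9` became `10`), but over these ranges it never changes the outcome.
Across all 504 domain points the two functions coincide.
As a probe, take a=-1, b=4, c=-4: price runs val becomes -384; next ((abs(b) * max(9, a)) != (a - 4)) evaluates to true; next a becomes -1; next ((c - b) >= (val - c)) evaluates to true; next a becomes -1; next final value 1536; price_opt runs res becomes 16; next val becomes -384; next ((abs(b) * max(10, a)) != (a - 4)) evaluates to true; next a becomes -1; next ((c - b) >= (val - c)) evaluates to true; next a becomes -1; next final value 1536; both end at 1536.
verdict: equivalent


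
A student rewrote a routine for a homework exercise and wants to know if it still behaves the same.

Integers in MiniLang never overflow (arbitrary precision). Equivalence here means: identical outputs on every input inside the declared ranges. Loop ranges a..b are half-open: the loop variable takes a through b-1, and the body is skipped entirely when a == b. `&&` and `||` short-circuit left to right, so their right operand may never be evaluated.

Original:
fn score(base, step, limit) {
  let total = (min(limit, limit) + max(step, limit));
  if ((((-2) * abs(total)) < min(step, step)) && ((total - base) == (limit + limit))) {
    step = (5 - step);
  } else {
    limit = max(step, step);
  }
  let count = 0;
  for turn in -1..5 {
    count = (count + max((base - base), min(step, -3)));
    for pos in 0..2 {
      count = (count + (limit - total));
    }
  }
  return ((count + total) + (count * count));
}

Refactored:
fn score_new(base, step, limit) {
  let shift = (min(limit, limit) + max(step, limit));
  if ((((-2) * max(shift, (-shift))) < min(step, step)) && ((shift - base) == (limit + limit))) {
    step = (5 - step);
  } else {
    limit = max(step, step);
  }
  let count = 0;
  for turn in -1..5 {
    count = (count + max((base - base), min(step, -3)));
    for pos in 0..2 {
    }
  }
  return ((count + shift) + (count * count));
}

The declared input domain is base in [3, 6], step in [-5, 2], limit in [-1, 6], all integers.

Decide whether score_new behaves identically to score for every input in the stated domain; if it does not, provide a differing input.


There is a counterexample at base=3, step=-5, limit=-1: 1258 on one side, -2 on the other.
score: total := -2 | ((((-2) * abs(total)) < min(step, step)) && ((total - base) == (limit + limit))): false | limit := -5 | count := 0 | iter turn=-1: | count := 0 | iter pos=0: | count := -3 | iter pos=1: | count := -6 | iter turn=0: | count := -6 | iter pos=0: | count := -9 | iter pos=1: | count := -12 | iter turn=1: | count := -12 | iter pos=0: | count := -15 | iter pos=1: | count := -18 | iter turn=2: | count := -18 | iter pos=0: | count := -21 | iter pos=1: | count := -24 | iter turn=3: | count := -24 | iter pos=0: | count := -27 | iter pos=1: | count := -30 | iter turn=4: | count := -30 | iter pos=0: | count := -33 | iter pos=1: | count := -36 | result 1258
score_new: shift := -2 | ((((-2) * max(shift, (-shift))) < min(step, step)) && ((shift - base) == (limit + limit))): false | limit := -5 | count := 0 | iter turn=-1: | count := 0 | iter pos=0: | iter pos=1: | iter turn=0: | count := 0 | iter pos=0: | iter pos=1: | iter turn=1: | count := 0 | iter pos=0: | iter pos=1: | iter turn=2: | count := 0 | iter pos=0: | iter pos=1: | iter turn=3: | count := 0 | iter pos=0: | iter pos=1: | iter turn=4: | count := 0 | iter pos=0: | iter pos=1: | result -2
verdict: not equivalent; witness: base=3, step=-5, limit=-1


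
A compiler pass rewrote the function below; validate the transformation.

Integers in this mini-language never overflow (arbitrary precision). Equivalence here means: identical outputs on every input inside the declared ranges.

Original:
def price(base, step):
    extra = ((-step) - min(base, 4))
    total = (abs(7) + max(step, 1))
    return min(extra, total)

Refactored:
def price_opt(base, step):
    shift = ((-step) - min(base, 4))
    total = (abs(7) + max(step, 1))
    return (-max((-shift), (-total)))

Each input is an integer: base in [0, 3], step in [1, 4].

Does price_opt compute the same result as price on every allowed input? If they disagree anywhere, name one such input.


Reading the diff, among the changes: min/max/abs usage differs, local variable names differ.
Tracing base=1, step=2: price: extra := -3 | total := 9 | result -3 | price_opt: shift := -3 | total := 9 | result -3 — matching result -3.
Checked all 16 inputs in the declared domain: the outputs agree on every one.
verdict: equivalent


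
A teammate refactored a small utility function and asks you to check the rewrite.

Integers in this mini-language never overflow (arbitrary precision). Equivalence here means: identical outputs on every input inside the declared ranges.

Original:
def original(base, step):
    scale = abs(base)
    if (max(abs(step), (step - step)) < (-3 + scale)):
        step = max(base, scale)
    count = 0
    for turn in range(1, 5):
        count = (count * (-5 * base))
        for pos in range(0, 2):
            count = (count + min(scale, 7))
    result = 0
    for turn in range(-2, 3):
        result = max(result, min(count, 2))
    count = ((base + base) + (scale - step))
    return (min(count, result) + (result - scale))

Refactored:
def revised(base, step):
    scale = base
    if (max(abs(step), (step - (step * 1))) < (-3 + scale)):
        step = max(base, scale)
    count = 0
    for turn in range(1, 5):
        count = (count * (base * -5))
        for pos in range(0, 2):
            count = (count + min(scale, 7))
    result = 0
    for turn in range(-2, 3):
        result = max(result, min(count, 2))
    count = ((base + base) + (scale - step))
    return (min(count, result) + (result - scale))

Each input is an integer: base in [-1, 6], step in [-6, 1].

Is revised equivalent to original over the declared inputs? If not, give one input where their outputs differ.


Try base=-1, step=-6.
original: scale := 1 | (max(abs(step), (step - step)) < (-3 + scale)): false | count := 0 | iter turn=1: | count := 0 | iter pos=0: | count := 1 | iter pos=1: | count := 2 | iter turn=2: | count := 10 | iter pos=0: | count := 11 | iter pos=1: | count := 12 | iter turn=3: | count := 60 | iter pos=0: | count := 61 | iter pos=1: | count := 62 | iter turn=4: | count := 310 | iter pos=0: | count := 311 | iter pos=1: | count := 312 | result := 0 | iter turn=-2: | result := 2 | iter turn=-1: | result := 2 | iter turn=0: | result := 2 | iter turn=1: | result := 2 | iter turn=2: | result := 2 | count := 5 | result 3
revised: scale := -1 | (max(abs(step), (step - (step * 1))) < (-3 + scale)): false | count := 0 | iter turn=1: | count := 0 | iter pos=0: | count := -1 | iter pos=1: | count := -2 | iter turn=2: | count := -10 | iter pos=0: | count := -11 | iter pos=1: | count := -12 | iter turn=3: | count := -60 | iter pos=0: | count := -61 | iter pos=1: | count := -62 | iter turn=4: | count := -310 | iter pos=0: | count := -311 | iter pos=1: | count := -312 | result := 0 | iter turn=-2: | result := 0 | iter turn=-1: | result := 0 | iter turn=0: | result := 0 | iter turn=1: | result := 0 | iter turn=2: | result := 0 | count := 3 | result 1
3 vs 1 — the two versions disagree here.
verdict: not equivalent; witness: base=-1, step=-6


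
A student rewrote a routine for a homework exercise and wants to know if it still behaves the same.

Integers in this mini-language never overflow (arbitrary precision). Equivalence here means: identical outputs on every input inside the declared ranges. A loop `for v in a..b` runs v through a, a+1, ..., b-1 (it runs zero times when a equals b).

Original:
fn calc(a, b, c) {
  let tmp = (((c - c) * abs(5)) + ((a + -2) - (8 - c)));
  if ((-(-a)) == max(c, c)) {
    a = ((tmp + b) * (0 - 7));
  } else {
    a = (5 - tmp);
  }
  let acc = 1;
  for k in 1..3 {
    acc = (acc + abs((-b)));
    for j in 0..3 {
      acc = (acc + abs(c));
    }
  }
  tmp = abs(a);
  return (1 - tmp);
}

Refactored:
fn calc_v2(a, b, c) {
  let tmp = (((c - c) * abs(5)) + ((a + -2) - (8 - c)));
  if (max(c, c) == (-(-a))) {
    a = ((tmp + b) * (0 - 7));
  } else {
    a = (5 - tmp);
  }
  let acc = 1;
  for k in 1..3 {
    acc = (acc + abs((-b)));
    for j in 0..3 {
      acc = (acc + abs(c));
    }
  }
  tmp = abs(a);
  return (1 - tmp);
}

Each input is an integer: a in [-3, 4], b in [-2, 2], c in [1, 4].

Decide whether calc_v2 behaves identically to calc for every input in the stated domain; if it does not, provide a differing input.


The two versions differ — the changes include same computation, different form.
Tracing a=4, b=2, c=3: calc: tmp=-3, then ((-(-a)) == max(c, c)) is false, then a=8, then acc=1, then (k=1), then acc=3, then (j=0), then acc=6, then (j=1), then acc=9, then (j=2), then acc=12, then (k=2), then acc=14, then (j=0), then acc=17, then (j=1), then acc=20, then (j=2), then acc=23, then tmp=8, then returns -7 | calc_v2: tmp=-3, then (max(c, c) == (-(-a))) is false, then a=8, then acc=1, then (k=1), then acc=3, then (j=0), then acc=6, then (j=1), then acc=9, then (j=2), then acc=12, then (k=2), then acc=14, then (j=0), then acc=17, then (j=1), then acc=20, then (j=2), then acc=23, then tmp=8, then returns -7 — matching result -7.
Checked all 160 inputs in the declared domain: the outputs agree on every one.
verdict: equivalent


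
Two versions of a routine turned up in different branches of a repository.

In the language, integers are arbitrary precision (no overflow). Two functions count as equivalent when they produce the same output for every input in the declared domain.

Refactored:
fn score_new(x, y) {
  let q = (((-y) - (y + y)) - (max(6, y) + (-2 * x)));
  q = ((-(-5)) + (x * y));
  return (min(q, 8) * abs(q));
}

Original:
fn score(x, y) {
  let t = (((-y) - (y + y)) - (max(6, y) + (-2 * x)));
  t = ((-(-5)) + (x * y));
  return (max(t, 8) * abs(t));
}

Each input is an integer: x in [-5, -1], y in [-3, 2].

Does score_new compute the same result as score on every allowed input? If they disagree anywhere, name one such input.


Not equivalent: x=-5, y=-3 separates them (400 vs 160).
score: t becomes -7; next t becomes 20; next final value 400
score_new: q becomes -7; next q becomes 20; next final value 160
verdict: not equivalent; witness: x=-5, y=-3


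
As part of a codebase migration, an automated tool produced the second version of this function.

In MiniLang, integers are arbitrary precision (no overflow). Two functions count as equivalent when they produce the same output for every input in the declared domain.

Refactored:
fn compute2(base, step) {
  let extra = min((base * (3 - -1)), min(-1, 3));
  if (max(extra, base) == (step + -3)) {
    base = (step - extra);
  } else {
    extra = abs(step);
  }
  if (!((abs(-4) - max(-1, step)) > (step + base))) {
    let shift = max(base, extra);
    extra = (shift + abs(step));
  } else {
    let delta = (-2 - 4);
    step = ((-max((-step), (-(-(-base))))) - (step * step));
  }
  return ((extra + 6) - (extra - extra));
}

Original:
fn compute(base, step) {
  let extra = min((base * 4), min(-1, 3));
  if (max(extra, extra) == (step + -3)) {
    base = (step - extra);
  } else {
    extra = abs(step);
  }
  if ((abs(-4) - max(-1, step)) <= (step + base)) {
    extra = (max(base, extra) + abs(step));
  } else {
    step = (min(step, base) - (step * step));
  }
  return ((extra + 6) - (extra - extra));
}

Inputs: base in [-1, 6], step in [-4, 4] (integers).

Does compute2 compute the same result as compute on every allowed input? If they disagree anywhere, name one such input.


At base=-1, step=-1: compute gives 2, compute2 gives 7.
verdict: not equivalent; witness: base=-1, step=-1


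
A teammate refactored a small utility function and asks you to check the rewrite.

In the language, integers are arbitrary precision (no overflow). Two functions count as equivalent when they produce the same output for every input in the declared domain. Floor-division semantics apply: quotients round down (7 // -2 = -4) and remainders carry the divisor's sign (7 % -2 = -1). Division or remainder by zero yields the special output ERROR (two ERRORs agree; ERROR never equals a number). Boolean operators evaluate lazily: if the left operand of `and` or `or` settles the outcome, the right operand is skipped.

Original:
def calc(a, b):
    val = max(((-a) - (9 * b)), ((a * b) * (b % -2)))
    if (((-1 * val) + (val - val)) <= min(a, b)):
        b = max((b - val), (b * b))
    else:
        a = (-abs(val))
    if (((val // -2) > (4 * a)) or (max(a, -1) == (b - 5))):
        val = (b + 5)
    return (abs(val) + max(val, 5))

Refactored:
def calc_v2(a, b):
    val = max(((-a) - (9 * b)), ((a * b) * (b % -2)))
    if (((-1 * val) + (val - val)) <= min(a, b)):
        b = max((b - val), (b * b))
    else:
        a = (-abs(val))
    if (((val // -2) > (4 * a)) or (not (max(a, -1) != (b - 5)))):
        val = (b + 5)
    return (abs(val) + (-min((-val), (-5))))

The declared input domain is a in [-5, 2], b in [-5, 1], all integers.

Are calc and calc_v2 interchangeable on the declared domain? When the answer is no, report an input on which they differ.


Comparing the listings, the differences include: boolean connective usage differs, comparison usage differs, min/max/abs usage differs.
Spot check at a=1, b=0 — calc: val becomes 0; next (((-1 * val) + (val - val)) <= min(a, b)) evaluates to true; next b becomes 0; next (((val // -2) > (4 * a)) or (max(a, -1) == (b - 5))) evaluates to false; next final value 5. calc_v2: val becomes 0; next (((-1 * val) + (val - val)) <= min(a, b)) evaluates to true; next b becomes 0; next (((val // -2) > (4 * a)) or (not (max(a, -1) != (b - 5)))) evaluates to false; next final value 5. Both give 5.
An exhaustive pass over the 56 declared inputs shows identical outputs.
verdict: equivalent


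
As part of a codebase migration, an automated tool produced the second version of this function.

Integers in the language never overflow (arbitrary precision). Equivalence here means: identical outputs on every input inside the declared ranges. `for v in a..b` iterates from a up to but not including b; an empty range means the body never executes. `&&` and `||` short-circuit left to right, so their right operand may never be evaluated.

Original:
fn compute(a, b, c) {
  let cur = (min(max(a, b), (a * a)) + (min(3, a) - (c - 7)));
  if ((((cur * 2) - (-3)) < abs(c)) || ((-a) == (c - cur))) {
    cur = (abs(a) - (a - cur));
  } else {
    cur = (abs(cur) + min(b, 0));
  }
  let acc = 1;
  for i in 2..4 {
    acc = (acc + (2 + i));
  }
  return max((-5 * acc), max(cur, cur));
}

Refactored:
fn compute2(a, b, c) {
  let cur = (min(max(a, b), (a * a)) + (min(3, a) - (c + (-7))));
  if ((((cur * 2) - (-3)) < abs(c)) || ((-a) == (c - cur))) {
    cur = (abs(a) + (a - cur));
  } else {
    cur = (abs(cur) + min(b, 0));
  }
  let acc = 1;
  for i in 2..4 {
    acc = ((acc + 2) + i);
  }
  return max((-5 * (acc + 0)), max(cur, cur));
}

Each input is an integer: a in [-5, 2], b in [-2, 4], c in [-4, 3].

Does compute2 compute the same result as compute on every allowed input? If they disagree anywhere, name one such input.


Consider the input a=-5, b=-2, c=2.
compute: cur := -2 | ((((cur * 2) - (-3)) < abs(c)) || ((-a) == (c - cur))): true | cur := 8 | acc := 1 | iter i=2: | acc := 5 | iter i=3: | acc := 10 | result 8
compute2: cur := -2 | ((((cur * 2) - (-3)) < abs(c)) || ((-a) == (c - cur))): true | cur := 2 | acc := 1 | iter i=2: | acc := 5 | iter i=3: | acc := 10 | result 2
8 vs 2 — the two versions disagree here.
verdict: not equivalent; witness: a=-5, b=-2, c=2


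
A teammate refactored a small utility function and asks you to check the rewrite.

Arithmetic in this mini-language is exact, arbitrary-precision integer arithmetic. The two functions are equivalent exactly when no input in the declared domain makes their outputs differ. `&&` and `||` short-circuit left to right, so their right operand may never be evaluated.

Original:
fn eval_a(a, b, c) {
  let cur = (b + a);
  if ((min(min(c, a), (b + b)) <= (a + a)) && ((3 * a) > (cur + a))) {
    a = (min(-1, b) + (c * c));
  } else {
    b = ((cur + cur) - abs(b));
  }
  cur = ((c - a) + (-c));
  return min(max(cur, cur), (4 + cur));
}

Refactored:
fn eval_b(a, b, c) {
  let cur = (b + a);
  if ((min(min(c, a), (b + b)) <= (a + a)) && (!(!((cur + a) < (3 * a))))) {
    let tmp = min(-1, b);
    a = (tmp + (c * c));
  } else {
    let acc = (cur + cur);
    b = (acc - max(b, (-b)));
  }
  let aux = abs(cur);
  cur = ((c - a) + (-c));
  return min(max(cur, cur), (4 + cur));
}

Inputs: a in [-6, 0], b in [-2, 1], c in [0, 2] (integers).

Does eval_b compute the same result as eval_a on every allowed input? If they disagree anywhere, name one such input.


Behavior is preserved: although min/max/abs usage differs, and comparison usage differs, and boolean connective usage differs, and statement counts differ, and local variable names differ, the outputs never diverge.
Spot check at a=-5, b=1, c=2 — eval_a: cur becomes -4; next ((min(min(c, a), (b + b)) <= (a + a)) && ((3 * a) > (cur + a))) evaluates to false; next b becomes -9; next cur becomes 5; next final value 5. eval_b: cur becomes -4; next ((min(min(c, a), (b + b)) <= (a + a)) && (!(!((cur + a) < (3 * a))))) evaluates to false; next acc becomes -8; next b becomes -9; next aux becomes 4; next cur becomes 5; next final value 5. Both give 5.
Checked all 84 inputs in the declared domain: the outputs agree on every one.
verdict: equivalent


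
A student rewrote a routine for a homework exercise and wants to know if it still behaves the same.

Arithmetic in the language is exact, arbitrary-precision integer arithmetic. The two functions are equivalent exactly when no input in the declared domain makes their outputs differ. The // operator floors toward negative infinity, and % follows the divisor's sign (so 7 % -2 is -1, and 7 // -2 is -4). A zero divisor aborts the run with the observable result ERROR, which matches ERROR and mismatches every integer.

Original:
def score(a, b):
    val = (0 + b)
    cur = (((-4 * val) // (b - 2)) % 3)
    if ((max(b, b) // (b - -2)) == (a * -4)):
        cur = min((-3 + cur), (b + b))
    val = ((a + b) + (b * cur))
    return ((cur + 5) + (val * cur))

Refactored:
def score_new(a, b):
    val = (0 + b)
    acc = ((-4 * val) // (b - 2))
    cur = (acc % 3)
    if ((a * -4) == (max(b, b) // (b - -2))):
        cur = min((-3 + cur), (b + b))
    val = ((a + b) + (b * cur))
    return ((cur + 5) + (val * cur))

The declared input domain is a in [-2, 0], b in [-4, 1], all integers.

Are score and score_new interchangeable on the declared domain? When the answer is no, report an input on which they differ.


The two are interchangeable: local variable names differ, and statement counts differ, and every declared input agrees.
As a probe, take a=-2, b=0: score runs val = 0; cur = 0; ((max(b, b) // (b - -2)) == (a * -4)) -> false; val = -2; return 5; score_new runs val = 0; acc = 0; cur = 0; ((a * -4) == (max(b, b) // (b - -2))) -> false; val = -2; return 5; both end at 5.
An exhaustive pass over the 18 declared inputs shows identical outputs.
verdict: equivalent


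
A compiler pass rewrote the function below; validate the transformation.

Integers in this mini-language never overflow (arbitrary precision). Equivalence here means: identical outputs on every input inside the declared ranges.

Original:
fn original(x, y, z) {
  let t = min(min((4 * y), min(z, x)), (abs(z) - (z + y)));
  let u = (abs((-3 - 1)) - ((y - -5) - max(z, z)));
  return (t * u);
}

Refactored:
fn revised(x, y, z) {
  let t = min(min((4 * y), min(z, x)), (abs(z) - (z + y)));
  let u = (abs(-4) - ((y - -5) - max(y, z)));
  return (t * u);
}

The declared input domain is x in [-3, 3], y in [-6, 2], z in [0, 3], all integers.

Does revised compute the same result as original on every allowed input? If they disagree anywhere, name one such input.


The rewrite breaks on x=-3, y=1, z=0, where the results are 6 and 3.
original: t := -3 | u := -2 | result 6
revised: t := -3 | u := -1 | result 3
verdict: not equivalent; witness: x=-3, y=1, z=0


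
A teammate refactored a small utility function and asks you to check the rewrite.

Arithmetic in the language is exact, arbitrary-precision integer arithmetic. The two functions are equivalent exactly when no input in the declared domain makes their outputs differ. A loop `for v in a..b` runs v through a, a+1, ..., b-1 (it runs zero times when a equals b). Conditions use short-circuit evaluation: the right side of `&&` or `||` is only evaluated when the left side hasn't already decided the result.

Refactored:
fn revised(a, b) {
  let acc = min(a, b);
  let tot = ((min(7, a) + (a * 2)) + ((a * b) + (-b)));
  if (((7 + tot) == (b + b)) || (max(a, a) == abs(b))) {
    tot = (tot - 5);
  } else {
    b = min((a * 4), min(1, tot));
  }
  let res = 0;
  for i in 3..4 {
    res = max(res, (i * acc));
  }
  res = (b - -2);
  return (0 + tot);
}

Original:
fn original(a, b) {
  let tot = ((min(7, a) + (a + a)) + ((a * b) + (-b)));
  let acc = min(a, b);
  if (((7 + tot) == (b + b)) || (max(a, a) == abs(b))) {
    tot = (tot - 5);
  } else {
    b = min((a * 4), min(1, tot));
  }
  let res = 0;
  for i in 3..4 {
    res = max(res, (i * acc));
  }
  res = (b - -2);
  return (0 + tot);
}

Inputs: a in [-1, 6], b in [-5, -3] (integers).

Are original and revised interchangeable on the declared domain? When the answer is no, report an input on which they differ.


Although constant usage differs, arithmetic usage differs, 24/24 inputs agree.
verdict: equivalent


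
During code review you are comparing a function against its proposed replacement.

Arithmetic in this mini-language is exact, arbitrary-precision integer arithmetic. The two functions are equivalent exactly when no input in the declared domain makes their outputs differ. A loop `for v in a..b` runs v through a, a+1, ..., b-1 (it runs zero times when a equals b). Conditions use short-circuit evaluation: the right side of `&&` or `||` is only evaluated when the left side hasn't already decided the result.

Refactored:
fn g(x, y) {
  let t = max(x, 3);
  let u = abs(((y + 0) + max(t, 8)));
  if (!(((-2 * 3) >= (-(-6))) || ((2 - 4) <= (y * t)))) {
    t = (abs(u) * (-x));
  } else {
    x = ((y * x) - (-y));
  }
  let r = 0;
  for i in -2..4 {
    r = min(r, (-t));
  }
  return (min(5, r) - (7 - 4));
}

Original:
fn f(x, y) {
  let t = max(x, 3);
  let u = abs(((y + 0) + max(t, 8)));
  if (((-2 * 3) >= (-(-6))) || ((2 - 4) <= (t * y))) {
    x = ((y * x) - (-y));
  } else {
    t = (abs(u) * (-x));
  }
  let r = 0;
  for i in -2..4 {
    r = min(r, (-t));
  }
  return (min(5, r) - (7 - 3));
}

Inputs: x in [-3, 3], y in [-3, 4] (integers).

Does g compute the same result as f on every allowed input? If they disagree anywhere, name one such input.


Consider the input x=-3, y=-3.
f: t = 3; u = 5; (((-2 * 3) >= (-(-6))) || ((2 - 4) <= (t * y))) -> false; t = 15; r = 0; [i=-2]; r = -15; [i=-1]; r = -15; [i=0]; r = -15; [i=1]; r = -15; [i=2]; r = -15; [i=3]; r = -15; return -19
g: t = 3; u = 5; (!(((-2 * 3) >= (-(-6))) || ((2 - 4) <= (y * t)))) -> true; t = 15; r = 0; [i=-2]; r = -15; [i=-1]; r = -15; [i=0]; r = -15; [i=1]; r = -15; [i=2]; r = -15; [i=3]; r = -15; return -18
-19 and -18 differ, so these are not the same function on this domain.
verdict: not equivalent; witness: x=-3, y=-3


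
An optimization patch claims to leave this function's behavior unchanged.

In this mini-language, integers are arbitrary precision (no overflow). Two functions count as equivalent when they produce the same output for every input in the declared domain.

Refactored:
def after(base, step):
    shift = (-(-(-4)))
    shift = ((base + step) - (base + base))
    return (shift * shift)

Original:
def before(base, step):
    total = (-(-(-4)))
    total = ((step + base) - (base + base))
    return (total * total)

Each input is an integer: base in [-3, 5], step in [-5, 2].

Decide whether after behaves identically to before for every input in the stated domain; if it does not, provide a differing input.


Behavior is preserved: although local variable names differ, the outputs never diverge.
One worked example (base=3, step=-1) — before: total = -4; total = -4; return 16; after: shift = -4; shift = -4; return 16; agreement on 16.
Sweeping the whole domain (72 inputs) finds no disagreement.
verdict: equivalent


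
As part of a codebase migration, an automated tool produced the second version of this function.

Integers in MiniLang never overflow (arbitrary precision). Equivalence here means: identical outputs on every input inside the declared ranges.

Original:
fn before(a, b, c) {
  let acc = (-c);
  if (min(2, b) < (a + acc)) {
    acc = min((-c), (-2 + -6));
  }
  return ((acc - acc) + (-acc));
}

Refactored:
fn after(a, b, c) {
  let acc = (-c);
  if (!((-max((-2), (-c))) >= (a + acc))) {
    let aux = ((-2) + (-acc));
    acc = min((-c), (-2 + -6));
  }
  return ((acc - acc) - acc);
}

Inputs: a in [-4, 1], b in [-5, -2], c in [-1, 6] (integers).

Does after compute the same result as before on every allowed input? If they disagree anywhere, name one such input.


There is a counterexample at a=-4, b=-5, c=-1: 8 on one side, -1 on the other.
before: acc becomes 1; next (min(2, b) < (a + acc)) evaluates to true; next acc becomes -8; next final value 8
after: acc becomes 1; next (!((-max((-2), (-c))) >= (a + acc))) evaluates to false; next final value -1
verdict: not equivalent; witness: a=-4, b=-5, c=-1


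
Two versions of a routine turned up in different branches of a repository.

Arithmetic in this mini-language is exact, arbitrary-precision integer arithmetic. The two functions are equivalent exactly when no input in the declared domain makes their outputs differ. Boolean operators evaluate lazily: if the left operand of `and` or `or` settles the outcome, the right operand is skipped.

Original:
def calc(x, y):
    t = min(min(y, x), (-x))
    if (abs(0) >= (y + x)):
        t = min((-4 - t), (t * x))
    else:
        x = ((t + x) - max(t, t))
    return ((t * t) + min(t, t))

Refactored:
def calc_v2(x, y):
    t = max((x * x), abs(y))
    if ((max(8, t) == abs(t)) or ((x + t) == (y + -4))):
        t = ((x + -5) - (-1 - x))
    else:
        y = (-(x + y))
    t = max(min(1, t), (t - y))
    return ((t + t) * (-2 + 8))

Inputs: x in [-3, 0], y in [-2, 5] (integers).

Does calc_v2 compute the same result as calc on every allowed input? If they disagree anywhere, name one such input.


There is a counterexample at x=-3, y=-2: 0 on one side, -96 on the other.
calc: t becomes -3; next (abs(0) >= (y + x)) evaluates to true; next t becomes -1; next final value 0
calc_v2: t becomes 9; next ((max(8, t) == abs(t)) or ((x + t) == (y + -4))) evaluates to true; next t becomes -10; next t becomes -8; next final value -96
verdict: not equivalent; witness: x=-3, y=-2
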